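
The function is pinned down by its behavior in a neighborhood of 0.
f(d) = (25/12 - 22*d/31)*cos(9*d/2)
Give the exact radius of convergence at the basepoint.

The factor cos(9*d/2) is entire and contributes no finite singular point.
The polynomial part has no poles.
No finite singular points: the Taylor series at 0 converges everywhere.

The radius of convergence is infinite.


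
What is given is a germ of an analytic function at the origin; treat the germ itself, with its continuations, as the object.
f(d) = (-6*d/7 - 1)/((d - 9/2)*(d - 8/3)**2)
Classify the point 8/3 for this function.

The denominator factor d - 8/3 vanishes at 8/3 and appears to the power 2; the numerator there equals -23/7, nonzero, and no other factor vanishes.
Hence a pole whose order is the multiplicity, 2.

The point is a pole of order 2.


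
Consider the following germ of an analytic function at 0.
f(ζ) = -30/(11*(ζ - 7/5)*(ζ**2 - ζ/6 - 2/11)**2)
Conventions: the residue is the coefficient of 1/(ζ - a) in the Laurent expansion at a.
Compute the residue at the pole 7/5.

At the order-1 pole 7/5 set g(ζ) = (ζ - (7/5))*f(ζ) = -30/(11*(ζ**2 - ζ/6 - 2/11)**2).
Simple pole: residue = g(a) at a = 7/5, which is -7425000/6497401.

The residue is -7425000/6497401.


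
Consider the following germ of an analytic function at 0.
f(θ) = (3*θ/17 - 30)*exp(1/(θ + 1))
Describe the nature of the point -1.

The exponent 1/(θ - (-1)) has a pole at -1, so exp(1/(θ - (-1))) takes every nonzero value near it: an essential singularity (not a pole of any order).

The point is an essential singularity.


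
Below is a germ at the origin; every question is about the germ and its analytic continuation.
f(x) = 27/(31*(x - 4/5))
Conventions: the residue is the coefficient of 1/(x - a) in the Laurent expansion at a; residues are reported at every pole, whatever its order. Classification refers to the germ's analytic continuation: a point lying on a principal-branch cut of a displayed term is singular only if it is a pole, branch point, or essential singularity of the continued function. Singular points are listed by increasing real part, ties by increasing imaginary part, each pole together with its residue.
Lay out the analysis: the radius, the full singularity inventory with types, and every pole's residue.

Denominator factor (x - 4/5): pole of order 1 at 4/5, modulus 4/5.
The radius of convergence is the smallest modulus among the singular points: 4/5.
At the order-1 pole 4/5 set g(x) = (x - (4/5))*f(x) = 27/31.
Simple pole: residue = g(a) at a = 4/5, which is 27/31.

Radius of convergence at 0: 4/5.
At 4/5: a pole of order 1; residue 27/31.


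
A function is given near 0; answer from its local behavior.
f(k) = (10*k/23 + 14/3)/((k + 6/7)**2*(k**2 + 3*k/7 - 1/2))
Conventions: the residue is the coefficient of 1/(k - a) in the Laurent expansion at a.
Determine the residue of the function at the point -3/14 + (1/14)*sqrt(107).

The residue is -603386/3887 + (18933698/1247727)*sqrt(107).

The factor k**2 + 3*k/7 - 1/2 splits as (k - a)(k - a') with a = -3/14 + (1/14)*sqrt(107), a' = -3/14 - (1/14)*sqrt(107). At the order-1 pole a set g(k) = (k - a)*f(k) = [(10*k/23 + 14/3)/(k + 6/7)**2] / (k - a').
Simple pole: residue = g(a) at a = -3/14 + (1/14)*sqrt(107), which is -603386/3887 + (18933698/1247727)*sqrt(107).


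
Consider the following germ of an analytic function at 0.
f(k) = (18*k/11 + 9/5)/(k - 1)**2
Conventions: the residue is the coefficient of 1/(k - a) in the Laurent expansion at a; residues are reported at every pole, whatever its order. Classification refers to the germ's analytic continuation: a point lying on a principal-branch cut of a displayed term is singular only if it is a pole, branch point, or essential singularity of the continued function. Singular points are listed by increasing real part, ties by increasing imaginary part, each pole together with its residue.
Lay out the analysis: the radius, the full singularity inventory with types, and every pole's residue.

Radius of convergence at 0: 1.
At 1: a pole of order 2; residue 18/11.

Denominator factor (k - 1)^2: pole of order 2 at 1, modulus 1.
The radius of convergence is the smallest modulus among the singular points: 1.
At the order-2 pole 1 set g(k) = (k - (1))^2*f(k) = 18*k/11 + 9/5.
Order-2 pole: residue = g'(a); g'(1) = 18/11, so the residue is 18/11.


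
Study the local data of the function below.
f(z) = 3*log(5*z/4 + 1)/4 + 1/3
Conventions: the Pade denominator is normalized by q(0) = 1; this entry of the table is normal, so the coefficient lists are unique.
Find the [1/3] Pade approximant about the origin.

The Pade approximant has numerator coefficients [1/3, 6815/5872]; denominator coefficients [1, 1965/2936, -2925/23488, 11625/187904].

Taylor coefficients needed (expand at 0): a_0 = 1/3, a_1 = 15/16, a_2 = -75/128, a_3 = 125/256, a_4 = -1875/4096.
Write the denominator as Q(z) = 1 + q1*z + q2*z^2 + q3*z^3. Requiring Q*f - P = O(z^5) with deg P <= 1 kills the coefficients of z^2..z^4 in Q*f:
  z^2: a_2 + q1*a_1 + q2*a_0 = 0, i.e. -75/128 + (15/16)*q1 + (1/3)*q2 = 0.
  z^3: a_3 + q1*a_2 + q2*a_1 + q3*a_0 = 0, i.e. 125/256 + (-75/128)*q1 + (15/16)*q2 + (1/3)*q3 = 0.
  z^4: a_4 + q1*a_3 + q2*a_2 + q3*a_1 = 0, i.e. -1875/4096 + (125/256)*q1 + (-75/128)*q2 + (15/16)*q3 = 0.
Solving this linear system: q1 = 1965/2936, q2 = -2925/23488, q3 = 11625/187904.
The numerator is Q*f truncated at degree 1: P0 = a_0 = 1/3; P1 = a_1 + q1*a_0 = 6815/5872.


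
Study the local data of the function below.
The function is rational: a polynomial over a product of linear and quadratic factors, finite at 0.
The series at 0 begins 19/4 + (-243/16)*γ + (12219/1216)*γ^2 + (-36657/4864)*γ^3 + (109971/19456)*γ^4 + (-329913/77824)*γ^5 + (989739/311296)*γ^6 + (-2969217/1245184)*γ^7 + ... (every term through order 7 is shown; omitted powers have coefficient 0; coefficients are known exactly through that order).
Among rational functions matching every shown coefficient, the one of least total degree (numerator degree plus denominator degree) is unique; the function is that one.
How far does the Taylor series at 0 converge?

No rational of total degree below 3 reproduces all 8 coefficients; solving the [2/1] Pade equations on them gives f(γ) = (-34*γ**2/19 - 31*γ/2 + 19/3)/(γ + 4/3), whose expansion matches every shown term.
Denominator factor (γ + 4/3): pole of order 1 at -4/3, modulus 4/3.
The radius of convergence is the smallest modulus among the singular points: 4/3.

The radius of convergence is 4/3.


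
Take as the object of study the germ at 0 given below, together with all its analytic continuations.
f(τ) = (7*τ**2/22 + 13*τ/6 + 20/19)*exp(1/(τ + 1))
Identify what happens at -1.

The exponent 1/(τ - (-1)) has a pole at -1, so exp(1/(τ - (-1))) takes every nonzero value near it: an essential singularity (not a pole of any order).

The point is an essential singularity.


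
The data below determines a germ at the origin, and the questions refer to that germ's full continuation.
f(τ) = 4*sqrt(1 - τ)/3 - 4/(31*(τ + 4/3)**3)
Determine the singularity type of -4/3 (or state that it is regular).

The point is a pole of order 3.

The denominator factor τ + 4/3 vanishes at -4/3 and appears to the power 3; the numerator there equals -4/31, nonzero, and no other factor vanishes.
The branch terms are analytic at this point.
Hence a pole whose order is the multiplicity, 3.


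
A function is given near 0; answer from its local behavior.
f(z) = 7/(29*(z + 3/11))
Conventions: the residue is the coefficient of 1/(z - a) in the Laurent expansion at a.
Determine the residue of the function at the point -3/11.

The residue is 7/29.

At the order-1 pole -3/11 set g(z) = (z - (-3/11))*f(z) = 7/29.
Simple pole: residue = g(a) at a = -3/11, which is 7/29.


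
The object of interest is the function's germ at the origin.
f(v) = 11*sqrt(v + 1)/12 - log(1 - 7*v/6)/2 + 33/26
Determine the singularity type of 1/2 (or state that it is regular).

There is no denominator, hence no pole anywhere.
Branch term log(1 - v/(6/7)): argument at 1/2 is 5/12, nonzero, so 1/2 is not its branch point (a point on a principal cut is still regular for the continued germ).
Branch term sqrt(1 - v/(-1)): argument at 1/2 is 3/2, nonzero, so 1/2 is not its branch point (a point on a principal cut is still regular for the continued germ).
So the germ continues analytically to 1/2.

The point is a regular point.


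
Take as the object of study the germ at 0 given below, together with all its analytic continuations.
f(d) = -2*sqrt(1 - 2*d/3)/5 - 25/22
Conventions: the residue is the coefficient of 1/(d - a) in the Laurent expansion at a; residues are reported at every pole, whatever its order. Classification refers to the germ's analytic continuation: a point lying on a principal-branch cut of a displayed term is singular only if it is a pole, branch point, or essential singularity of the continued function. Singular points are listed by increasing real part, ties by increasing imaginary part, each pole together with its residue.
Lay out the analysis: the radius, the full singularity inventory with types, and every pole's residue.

Radius of convergence at 0: 3/2.
At 3/2: an algebraic (square-root) branch point.

Branch term (-2/5)*sqrt(1 - d/(3/2)): its argument vanishes at d = 3/2, a square-root branch point, modulus 3/2.
The radius of convergence is the smallest modulus among the singular points: 3/2.


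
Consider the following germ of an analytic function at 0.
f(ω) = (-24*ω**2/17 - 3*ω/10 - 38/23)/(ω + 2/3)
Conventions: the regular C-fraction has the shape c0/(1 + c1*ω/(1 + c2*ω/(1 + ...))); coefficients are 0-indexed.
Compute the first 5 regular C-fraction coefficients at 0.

Taylor coefficients (expand at 0): a_0 = -57/23, a_1 = 1503/460, a_2 = -109773/15640, a_3 = 329319/31280, a_4 = -987957/62560.
c0 = a_0 = -57/23. Peel one level at a time: if S = 1 + c*ω/S' with S'(0) = 1, then c is the ω-coefficient of S and S' = c*ω/(S - 1).
S_1 = c0/f = 1 + (501/380)*ω + (-2685273/2454800)*ω^2 + ...; c1 = 501/380.
S_2 = c1*ω/(S_1 - 1) = 1 + (895091/1078820)*ω + (11221240/8059921)*ω^2 + ...; c2 = 895091/1078820.
S_3 = c2*ω/(S_2 - 1) = 1 + (-185394400/110485363)*ω + (44494656000/25747059113)*ω^2 + ...; c3 = -185394400/110485363.
S_4 = c3*ω/(S_3 - 1) = 1 + (40080/38917)*ω + ...; c4 = 40080/38917.

The regular C-fraction coefficients are [-57/23, 501/380, 895091/1078820, -185394400/110485363, 40080/38917].


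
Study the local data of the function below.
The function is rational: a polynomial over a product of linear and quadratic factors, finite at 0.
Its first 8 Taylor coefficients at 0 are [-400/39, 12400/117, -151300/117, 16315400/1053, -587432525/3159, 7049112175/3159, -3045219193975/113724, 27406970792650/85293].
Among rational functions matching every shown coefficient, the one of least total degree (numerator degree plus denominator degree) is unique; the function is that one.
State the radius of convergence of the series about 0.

The radius of convergence is 1/12.

No rational of total degree below 3 reproduces all 8 coefficients; solving the [0/3] Pade equations on them gives f(r) = -16/(13*(r - 6/5)**2*(r + 1/12)), whose expansion matches every shown term.
Denominator factor (r + 1/12): pole of order 1 at -1/12, modulus 1/12.
Denominator factor (r - 6/5)^2: pole of order 2 at 6/5, modulus 6/5.
The radius of convergence is the smallest modulus among the singular points: 1/12.


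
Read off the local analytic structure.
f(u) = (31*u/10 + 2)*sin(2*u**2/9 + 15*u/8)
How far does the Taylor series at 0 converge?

The radius of convergence is infinite.

The factor sin(2*u**2/9 + 15*u/8) is entire and contributes no finite singular point.
The polynomial part has no poles.
No finite singular points: the Taylor series at 0 converges everywhere.


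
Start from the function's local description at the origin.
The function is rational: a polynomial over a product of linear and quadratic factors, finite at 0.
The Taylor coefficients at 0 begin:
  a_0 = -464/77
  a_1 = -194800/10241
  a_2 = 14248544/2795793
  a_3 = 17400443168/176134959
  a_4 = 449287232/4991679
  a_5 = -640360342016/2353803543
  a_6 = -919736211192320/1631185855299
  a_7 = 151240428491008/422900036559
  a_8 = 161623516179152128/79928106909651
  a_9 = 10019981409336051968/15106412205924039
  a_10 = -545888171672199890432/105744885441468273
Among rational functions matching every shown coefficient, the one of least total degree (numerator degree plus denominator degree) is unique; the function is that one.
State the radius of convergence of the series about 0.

The radius of convergence is (1/2)*sqrt(2).

No rational of total degree below 9 reproduces all 11 coefficients; solving the [2/7] Pade equations on them gives f(z) = (-28*z**2/39 + 5*z/19 + 29/33)/((z - 7/6)*(z**2 - z/3 + 1/2)**3), whose expansion matches every shown term.
Denominator factor (z**2 - z/3 + 1/2)^3: discriminant -17/9, complex-conjugate roots (1/6) + ((1/6)*sqrt(17))*i and (1/6) - ((1/6)*sqrt(17))*i; poles of order 3, moduli (1/2)*sqrt(2) and (1/2)*sqrt(2).
Denominator factor (z - 7/6): pole of order 1 at 7/6, modulus 7/6.
The radius of convergence is the smallest modulus among the singular points: (1/2)*sqrt(2).


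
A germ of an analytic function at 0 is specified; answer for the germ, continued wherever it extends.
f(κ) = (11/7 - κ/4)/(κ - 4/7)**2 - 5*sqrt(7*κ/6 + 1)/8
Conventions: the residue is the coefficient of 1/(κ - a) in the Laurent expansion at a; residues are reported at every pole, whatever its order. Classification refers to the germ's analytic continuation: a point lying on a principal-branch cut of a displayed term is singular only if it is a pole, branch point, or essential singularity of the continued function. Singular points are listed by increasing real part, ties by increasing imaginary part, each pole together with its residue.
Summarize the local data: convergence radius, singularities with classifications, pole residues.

Denominator factor (κ - 4/7)^2: pole of order 2 at 4/7, modulus 4/7.
Branch term (-5/8)*sqrt(1 - κ/(-6/7)): its argument vanishes at κ = -6/7, a square-root branch point, modulus 6/7.
The radius of convergence is the smallest modulus among the singular points: 4/7.
The branch term is analytic at 4/7 and contributes nothing to the residue; only the rational part matters.
At the order-2 pole 4/7 set g(κ) = (κ - (4/7))^2*(rational part) = 11/7 - κ/4.
Order-2 pole: residue = g'(a); g'(4/7) = -1/4, so the residue is -1/4.
List the singular points by increasing real part (a conjugate pair: the negative imaginary part first).

Radius of convergence at 0: 4/7.
At -6/7: an algebraic (square-root) branch point.
At 4/7: a pole of order 2; residue -1/4.


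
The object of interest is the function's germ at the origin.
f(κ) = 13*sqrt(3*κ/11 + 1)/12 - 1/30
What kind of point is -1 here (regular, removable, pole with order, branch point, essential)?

The point is a regular point.

There is no denominator, hence no pole anywhere.
Branch term sqrt(1 - κ/(-11/3)): argument at -1 is 8/11, nonzero, so -1 is not its branch point (a point on a principal cut is still regular for the continued germ).
So the germ continues analytically to -1.


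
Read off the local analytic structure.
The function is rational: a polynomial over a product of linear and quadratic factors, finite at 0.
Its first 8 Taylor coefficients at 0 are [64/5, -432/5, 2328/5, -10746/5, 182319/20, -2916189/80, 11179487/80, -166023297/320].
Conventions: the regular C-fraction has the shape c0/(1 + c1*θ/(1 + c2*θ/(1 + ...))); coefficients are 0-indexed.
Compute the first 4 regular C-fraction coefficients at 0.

Taylor coefficients (read off): a_0 = 64/5, a_1 = -432/5, a_2 = 2328/5, a_3 = -10746/5.
c0 = a_0 = 64/5. Peel one level at a time: if S = 1 + c*θ/S' with S'(0) = 1, then c is the θ-coefficient of S and S' = c*θ/(S - 1).
S_1 = c0/f = 1 + (27/4)*θ + (147/16)*θ^2 + ...; c1 = 27/4.
S_2 = c1*θ/(S_1 - 1) = 1 + (-49/36)*θ + (2699/648)*θ^2 + ...; c2 = -49/36.
S_3 = c2*θ/(S_2 - 1) = 1 + (2699/882)*θ + ...; c3 = 2699/882.

The regular C-fraction coefficients are [64/5, 27/4, -49/36, 2699/882].


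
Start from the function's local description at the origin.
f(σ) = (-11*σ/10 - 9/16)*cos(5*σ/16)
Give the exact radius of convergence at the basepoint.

The factor cos(5*σ/16) is entire and contributes no finite singular point.
The polynomial part has no poles.
No finite singular points: the Taylor series at 0 converges everywhere.

The radius of convergence is infinite.


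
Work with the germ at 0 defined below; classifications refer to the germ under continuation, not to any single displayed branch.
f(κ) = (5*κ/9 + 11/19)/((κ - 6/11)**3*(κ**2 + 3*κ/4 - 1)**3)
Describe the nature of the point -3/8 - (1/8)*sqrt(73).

The point is a pole of order 3.

The denominator factor κ**2 + 3*κ/4 - 1 vanishes at -3/8 - (1/8)*sqrt(73) and appears to the power 3; the numerator there equals 169/456 - (5/72)*sqrt(73), nonzero, and no other factor vanishes.
Hence a pole whose order is the multiplicity, 3.


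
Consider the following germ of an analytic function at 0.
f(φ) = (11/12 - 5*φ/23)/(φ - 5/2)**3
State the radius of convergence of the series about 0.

The radius of convergence is 5/2.

Denominator factor (φ - 5/2)^3: pole of order 3 at 5/2, modulus 5/2.
The radius of convergence is the smallest modulus among the singular points: 5/2.


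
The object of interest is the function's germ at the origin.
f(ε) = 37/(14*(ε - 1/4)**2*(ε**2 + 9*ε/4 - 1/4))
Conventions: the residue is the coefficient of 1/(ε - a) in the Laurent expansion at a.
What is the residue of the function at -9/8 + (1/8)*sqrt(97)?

The residue is 1628/63 + (16132/6111)*sqrt(97).

The factor ε**2 + 9*ε/4 - 1/4 splits as (ε - a)(ε - a') with a = -9/8 + (1/8)*sqrt(97), a' = -9/8 - (1/8)*sqrt(97). At the order-1 pole a set g(ε) = (ε - a)*f(ε) = [37/(14*(ε - 1/4)**2)] / (ε - a').
Simple pole: residue = g(a) at a = -9/8 + (1/8)*sqrt(97), which is 1628/63 + (16132/6111)*sqrt(97).


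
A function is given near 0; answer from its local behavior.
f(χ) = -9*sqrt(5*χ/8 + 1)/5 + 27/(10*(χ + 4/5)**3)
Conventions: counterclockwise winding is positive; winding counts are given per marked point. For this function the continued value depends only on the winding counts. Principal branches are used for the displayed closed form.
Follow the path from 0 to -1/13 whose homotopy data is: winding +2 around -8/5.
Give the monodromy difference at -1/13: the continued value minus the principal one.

Continued minus principal equals 0.

The rational part is single-valued and drops out of the difference; each branch term changes only by its own monodromy.
(-9/5)*sqrt(1 - χ/(-8/5)): winding +2 is even, the square root returns to the same sheet, contribution 0.
Summing the contributions at χ = -1/13 gives 0.


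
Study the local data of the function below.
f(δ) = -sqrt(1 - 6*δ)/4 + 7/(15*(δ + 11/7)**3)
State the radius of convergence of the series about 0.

Denominator factor (δ + 11/7)^3: pole of order 3 at -11/7, modulus 11/7.
Branch term (-1/4)*sqrt(1 - δ/(1/6)): its argument vanishes at δ = 1/6, a square-root branch point, modulus 1/6.
The radius of convergence is the smallest modulus among the singular points: 1/6.

The radius of convergence is 1/6.


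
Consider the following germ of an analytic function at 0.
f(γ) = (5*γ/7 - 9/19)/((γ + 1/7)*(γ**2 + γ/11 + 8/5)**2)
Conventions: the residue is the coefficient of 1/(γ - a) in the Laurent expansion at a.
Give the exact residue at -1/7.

The residue is -9931075/44569782.

At the order-1 pole -1/7 set g(γ) = (γ - (-1/7))*f(γ) = (5*γ/7 - 9/19)/(γ**2 + γ/11 + 8/5)**2.
Simple pole: residue = g(a) at a = -1/7, which is -9931075/44569782.


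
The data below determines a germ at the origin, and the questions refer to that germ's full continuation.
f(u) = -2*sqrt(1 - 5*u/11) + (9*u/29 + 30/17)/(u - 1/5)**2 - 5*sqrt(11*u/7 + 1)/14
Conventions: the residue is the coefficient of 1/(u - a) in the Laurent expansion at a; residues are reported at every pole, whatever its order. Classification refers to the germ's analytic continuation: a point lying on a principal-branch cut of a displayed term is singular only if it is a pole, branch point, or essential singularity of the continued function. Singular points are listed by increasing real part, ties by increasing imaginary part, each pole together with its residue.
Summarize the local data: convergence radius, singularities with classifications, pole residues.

Denominator factor (u - 1/5)^2: pole of order 2 at 1/5, modulus 1/5.
Branch term (-5/14)*sqrt(1 - u/(-7/11)): its argument vanishes at u = -7/11, a square-root branch point, modulus 7/11.
Branch term (-2)*sqrt(1 - u/(11/5)): its argument vanishes at u = 11/5, a square-root branch point, modulus 11/5.
The radius of convergence is the smallest modulus among the singular points: 1/5.
The branch terms are analytic at 1/5 and contribute nothing to the residue; only the rational part matters.
At the order-2 pole 1/5 set g(u) = (u - (1/5))^2*(rational part) = 9*u/29 + 30/17.
Order-2 pole: residue = g'(a); g'(1/5) = 9/29, so the residue is 9/29.
List the singular points by increasing real part (a conjugate pair: the negative imaginary part first).

Radius of convergence at 0: 1/5.
At -7/11: an algebraic (square-root) branch point.
At 1/5: a pole of order 2; residue 9/29.
At 11/5: an algebraic (square-root) branch point.


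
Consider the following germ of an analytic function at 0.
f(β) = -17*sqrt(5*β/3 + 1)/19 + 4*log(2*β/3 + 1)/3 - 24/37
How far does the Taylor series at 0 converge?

The radius of convergence is 3/5.

Branch term (-17/19)*sqrt(1 - β/(-3/5)): its argument vanishes at β = -3/5, a square-root branch point, modulus 3/5.
Branch term (4/3)*log(1 - β/(-3/2)): its argument vanishes at β = -3/2, a logarithmic branch point, modulus 3/2.
The radius of convergence is the smallest modulus among the singular points: 3/5.


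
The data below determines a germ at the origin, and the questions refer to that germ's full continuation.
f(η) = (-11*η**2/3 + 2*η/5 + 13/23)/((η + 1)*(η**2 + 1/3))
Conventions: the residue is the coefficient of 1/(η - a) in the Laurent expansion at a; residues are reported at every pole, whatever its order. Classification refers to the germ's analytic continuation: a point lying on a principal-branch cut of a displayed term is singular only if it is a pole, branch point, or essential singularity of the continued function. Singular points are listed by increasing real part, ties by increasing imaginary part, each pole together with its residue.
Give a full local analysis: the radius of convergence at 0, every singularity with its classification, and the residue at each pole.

Radius of convergence at 0: (1/3)*sqrt(3).
At -1: a pole of order 1; residue -302/115.
At -((1/3)*sqrt(3))*i: a pole of order 1; residue (-359/690) + ((497/690)*sqrt(3))*i.
At ((1/3)*sqrt(3))*i: a pole of order 1; residue (-359/690) - ((497/690)*sqrt(3))*i.

Denominator factor (η**2 + 1/3): discriminant -4/3, complex-conjugate roots ((1/3)*sqrt(3))*i and -((1/3)*sqrt(3))*i; poles of order 1, moduli (1/3)*sqrt(3) and (1/3)*sqrt(3).
Denominator factor (η + 1): pole of order 1 at -1, modulus 1.
The radius of convergence is the smallest modulus among the singular points: (1/3)*sqrt(3).
At the order-1 pole -1 set g(η) = (η - (-1))*f(η) = (-11*η**2/3 + 2*η/5 + 13/23)/(η**2 + 1/3).
Simple pole: residue = g(a) at a = -1, which is -302/115.
The factor η**2 + 1/3 splits as (η - a)(η - a') with a = -((1/3)*sqrt(3))*i, a' = ((1/3)*sqrt(3))*i. At the order-1 pole a set g(η) = (η - a)*f(η) = [(-11*η**2/3 + 2*η/5 + 13/23)/(η + 1)] / (η - a').
Simple pole: residue = g(a) at a = -((1/3)*sqrt(3))*i, which is (-359/690) + ((497/690)*sqrt(3))*i.
The factor η**2 + 1/3 splits as (η - a)(η - a') with a = ((1/3)*sqrt(3))*i, a' = -((1/3)*sqrt(3))*i. At the order-1 pole a set g(η) = (η - a)*f(η) = [(-11*η**2/3 + 2*η/5 + 13/23)/(η + 1)] / (η - a').
Simple pole: residue = g(a) at a = ((1/3)*sqrt(3))*i, which is (-359/690) - ((497/690)*sqrt(3))*i.
List the singular points by increasing real part (a conjugate pair: the negative imaginary part first).


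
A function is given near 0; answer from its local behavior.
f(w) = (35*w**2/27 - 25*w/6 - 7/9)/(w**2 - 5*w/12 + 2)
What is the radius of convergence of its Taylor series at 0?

Denominator factor (w**2 - 5*w/12 + 2): discriminant -1127/144, complex-conjugate roots (5/24) + ((7/24)*sqrt(23))*i and (5/24) - ((7/24)*sqrt(23))*i; poles of order 1, moduli sqrt(2) and sqrt(2).
The radius of convergence is the smallest modulus among the singular points: sqrt(2).

The radius of convergence is sqrt(2).


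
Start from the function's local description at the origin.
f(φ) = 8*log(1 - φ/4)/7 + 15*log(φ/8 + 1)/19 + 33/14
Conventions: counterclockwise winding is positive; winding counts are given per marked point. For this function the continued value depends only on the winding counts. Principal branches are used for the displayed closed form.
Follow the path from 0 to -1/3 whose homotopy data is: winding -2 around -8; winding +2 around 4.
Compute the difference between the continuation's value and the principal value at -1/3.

Continued minus principal equals (188/133)*pi*i.

The rational part is single-valued and drops out of the difference; each branch term changes only by its own monodromy.
(15/19)*log(1 - φ/(-8)): each positive loop around -8 adds 2*pi*i to the log, so winding -2 contributes (15/19)*(-2)*2*pi*i = -(60/19)*pi*i.
(8/7)*log(1 - φ/(4)): each positive loop around 4 adds 2*pi*i to the log, so winding +2 contributes (8/7)*(2)*2*pi*i = (32/7)*pi*i.
Summing the contributions at φ = -1/3 gives (188/133)*pi*i.


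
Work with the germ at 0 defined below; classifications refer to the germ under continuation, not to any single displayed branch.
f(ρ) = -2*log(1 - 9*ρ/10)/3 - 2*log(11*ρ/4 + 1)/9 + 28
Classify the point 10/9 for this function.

The term (-2/3)*log(1 - ρ/(10/9)) has argument 1 - 10/9/(10/9) = 0 at 10/9: a logarithmic (infinitely-sheeted) branch point; the remaining terms are analytic or single-valued there.

The point is a logarithmic branch point.


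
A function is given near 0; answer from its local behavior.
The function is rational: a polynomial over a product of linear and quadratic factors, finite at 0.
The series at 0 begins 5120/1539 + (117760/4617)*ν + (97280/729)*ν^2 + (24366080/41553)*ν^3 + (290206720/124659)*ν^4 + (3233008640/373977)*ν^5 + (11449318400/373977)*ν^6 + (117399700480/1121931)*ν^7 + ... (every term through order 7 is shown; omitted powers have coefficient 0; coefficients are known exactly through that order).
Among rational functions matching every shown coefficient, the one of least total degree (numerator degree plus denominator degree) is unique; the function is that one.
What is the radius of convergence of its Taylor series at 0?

No rational of total degree below 4 reproduces all 8 coefficients; solving the [0/4] Pade equations on them gives f(ν) = -10/(19*(ν - 3/8)**3*(ν + 3)), whose expansion matches every shown term.
Denominator factor (ν + 3): pole of order 1 at -3, modulus 3.
Denominator factor (ν - 3/8)^3: pole of order 3 at 3/8, modulus 3/8.
The radius of convergence is the smallest modulus among the singular points: 3/8.

The radius of convergence is 3/8.


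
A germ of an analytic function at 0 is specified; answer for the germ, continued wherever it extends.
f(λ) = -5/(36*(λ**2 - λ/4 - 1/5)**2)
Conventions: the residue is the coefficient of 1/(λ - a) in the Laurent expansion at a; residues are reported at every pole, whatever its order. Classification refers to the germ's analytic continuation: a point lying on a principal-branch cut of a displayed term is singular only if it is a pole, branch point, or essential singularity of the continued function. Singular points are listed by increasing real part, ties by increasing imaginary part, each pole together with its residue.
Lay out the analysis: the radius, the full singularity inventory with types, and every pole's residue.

Denominator factor (λ**2 - λ/4 - 1/5)^2: discriminant 69/80, real irrational roots 1/8 + (1/40)*sqrt(345) and 1/8 - (1/40)*sqrt(345); poles of order 2, moduli 1/8 + (1/40)*sqrt(345) and -1/8 + (1/40)*sqrt(345).
The radius of convergence is the smallest modulus among the singular points: -1/8 + (1/40)*sqrt(345).
The factor λ**2 - λ/4 - 1/5 splits as (λ - a)(λ - a') with a = 1/8 - (1/40)*sqrt(345), a' = 1/8 + (1/40)*sqrt(345). At the order-2 pole a set g(λ) = (λ - a)^2*f(λ) = [-5/36] / (λ - a')^2.
Order-2 pole: residue = g'(a); g'(1/8 - (1/40)*sqrt(345)) = -(800/42849)*sqrt(345), so the residue is -(800/42849)*sqrt(345).
The factor λ**2 - λ/4 - 1/5 splits as (λ - a)(λ - a') with a = 1/8 + (1/40)*sqrt(345), a' = 1/8 - (1/40)*sqrt(345). At the order-2 pole a set g(λ) = (λ - a)^2*f(λ) = [-5/36] / (λ - a')^2.
Order-2 pole: residue = g'(a); g'(1/8 + (1/40)*sqrt(345)) = (800/42849)*sqrt(345), so the residue is (800/42849)*sqrt(345).
List the singular points by increasing real part (a conjugate pair: the negative imaginary part first).

Radius of convergence at 0: -1/8 + (1/40)*sqrt(345).
At 1/8 - (1/40)*sqrt(345): a pole of order 2; residue -(800/42849)*sqrt(345).
At 1/8 + (1/40)*sqrt(345): a pole of order 2; residue (800/42849)*sqrt(345).


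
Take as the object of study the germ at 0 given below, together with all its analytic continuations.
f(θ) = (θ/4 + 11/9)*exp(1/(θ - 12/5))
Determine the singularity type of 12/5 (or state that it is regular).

The exponent 1/(θ - (12/5)) has a pole at 12/5, so exp(1/(θ - (12/5))) takes every nonzero value near it: an essential singularity (not a pole of any order).

The point is an essential singularity.


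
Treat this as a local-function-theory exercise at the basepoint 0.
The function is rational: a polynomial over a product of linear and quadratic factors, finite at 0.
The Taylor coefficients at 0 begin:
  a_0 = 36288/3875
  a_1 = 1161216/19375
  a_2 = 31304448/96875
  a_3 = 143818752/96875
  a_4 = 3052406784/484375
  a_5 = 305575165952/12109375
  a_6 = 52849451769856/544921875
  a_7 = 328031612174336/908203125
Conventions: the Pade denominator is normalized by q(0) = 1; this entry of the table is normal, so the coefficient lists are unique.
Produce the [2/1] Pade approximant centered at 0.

The Pade approximant has numerator coefficients [36288/3875, 6838272/404375, 2995727616/62678125]; denominator coefficients [1, -26752/5823].

Taylor coefficients needed (read off): a_0 = 36288/3875, a_1 = 1161216/19375, a_2 = 31304448/96875, a_3 = 143818752/96875.
Write the denominator as Q(φ) = 1 + q1*φ. Requiring Q*f - P = O(φ^4) with deg P <= 2 kills the coefficients of φ^3..φ^3 in Q*f:
  φ^3: a_3 + q1*a_2 = 0, i.e. 143818752/96875 + (31304448/96875)*q1 = 0.
Solving this linear system: q1 = -26752/5823.
The numerator is Q*f truncated at degree 2: P0 = a_0 = 36288/3875; P1 = a_1 + q1*a_0 = 6838272/404375; P2 = a_2 + q1*a_1 = 2995727616/62678125.


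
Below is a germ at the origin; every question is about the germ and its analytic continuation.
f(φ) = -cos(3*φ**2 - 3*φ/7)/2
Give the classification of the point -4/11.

The point is a regular point.

There is no denominator, hence no pole anywhere.
The factor cos(3*φ**2 - 3*φ/7) is entire.
So the germ continues analytically to -4/11.


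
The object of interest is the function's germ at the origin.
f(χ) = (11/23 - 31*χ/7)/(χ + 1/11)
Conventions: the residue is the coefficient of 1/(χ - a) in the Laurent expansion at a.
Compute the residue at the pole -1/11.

The residue is 1560/1771.

At the order-1 pole -1/11 set g(χ) = (χ - (-1/11))*f(χ) = 11/23 - 31*χ/7.
Simple pole: residue = g(a) at a = -1/11, which is 1560/1771.


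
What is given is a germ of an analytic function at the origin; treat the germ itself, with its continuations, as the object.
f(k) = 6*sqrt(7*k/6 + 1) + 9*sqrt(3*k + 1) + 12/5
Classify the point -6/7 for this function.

The point is an algebraic (square-root) branch point.

The term (6)*sqrt(1 - k/(-6/7)) has argument 1 - -6/7/(-6/7) = 0 at -6/7: a square-root (algebraic, two-sheeted) branch point; the remaining terms are analytic or single-valued there.


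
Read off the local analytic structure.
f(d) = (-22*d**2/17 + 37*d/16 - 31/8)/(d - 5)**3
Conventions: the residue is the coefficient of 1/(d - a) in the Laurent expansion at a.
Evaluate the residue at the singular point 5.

The residue is -22/17.

At the order-3 pole 5 set g(d) = (d - (5))^3*f(d) = -22*d**2/17 + 37*d/16 - 31/8.
Order-3 pole: residue = g''(a)/2; g''(5) = -44/17, so the residue is -22/17.


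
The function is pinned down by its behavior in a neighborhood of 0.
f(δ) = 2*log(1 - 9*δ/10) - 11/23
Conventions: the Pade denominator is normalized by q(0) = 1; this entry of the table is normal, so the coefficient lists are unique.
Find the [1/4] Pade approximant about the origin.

Taylor coefficients needed (expand at 0): a_0 = -11/23, a_1 = -9/5, a_2 = -81/100, a_3 = -243/500, a_4 = -6561/20000, a_5 = -59049/250000.
Write the denominator as Q(δ) = 1 + q1*δ + q2*δ^2 + q3*δ^3 + q4*δ^4. Requiring Q*f - P = O(δ^6) with deg P <= 1 kills the coefficients of δ^2..δ^5 in Q*f:
  δ^2: a_2 + q1*a_1 + q2*a_0 = 0, i.e. -81/100 + (-9/5)*q1 + (-11/23)*q2 = 0.
  δ^3: a_3 + q1*a_2 + q2*a_1 + q3*a_0 = 0, i.e. -243/500 + (-81/100)*q1 + (-9/5)*q2 + (-11/23)*q3 = 0.
  δ^4: a_4 + q1*a_3 + q2*a_2 + q3*a_1 + q4*a_0 = 0, i.e. -6561/20000 + (-243/500)*q1 + (-81/100)*q2 + (-9/5)*q3 + (-11/23)*q4 = 0.
  δ^5: a_5 + q1*a_4 + q2*a_3 + q3*a_2 + q4*a_1 = 0, i.e. -59049/250000 + (-6561/20000)*q1 + (-243/500)*q2 + (-81/100)*q3 + (-9/5)*q4 = 0.
Solving this linear system: q1 = -8708031/20157425, q2 = -27309717/403148500, q3 = -59617863/2015742500, q4 = -1684228383/80629700000.
The numerator is Q*f truncated at degree 1: P0 = a_0 = -11/23; P1 = a_1 + q1*a_0 = -738729054/463620775.

The Pade approximant has numerator coefficients [-11/23, -738729054/463620775]; denominator coefficients [1, -8708031/20157425, -27309717/403148500, -59617863/2015742500, -1684228383/80629700000].


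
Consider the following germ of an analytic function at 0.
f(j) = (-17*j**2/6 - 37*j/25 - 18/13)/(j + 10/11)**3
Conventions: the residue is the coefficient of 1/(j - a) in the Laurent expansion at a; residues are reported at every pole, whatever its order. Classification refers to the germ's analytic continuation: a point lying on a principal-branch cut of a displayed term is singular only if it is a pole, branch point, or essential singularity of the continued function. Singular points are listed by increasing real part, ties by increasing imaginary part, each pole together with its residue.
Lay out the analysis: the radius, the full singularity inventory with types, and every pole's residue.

Denominator factor (j + 10/11)^3: pole of order 3 at -10/11, modulus 10/11.
The radius of convergence is the smallest modulus among the singular points: 10/11.
At the order-3 pole -10/11 set g(j) = (j - (-10/11))^3*f(j) = -17*j**2/6 - 37*j/25 - 18/13.
Order-3 pole: residue = g''(a)/2; g''(-10/11) = -17/3, so the residue is -17/6.

Radius of convergence at 0: 10/11.
At -10/11: a pole of order 3; residue -17/6.


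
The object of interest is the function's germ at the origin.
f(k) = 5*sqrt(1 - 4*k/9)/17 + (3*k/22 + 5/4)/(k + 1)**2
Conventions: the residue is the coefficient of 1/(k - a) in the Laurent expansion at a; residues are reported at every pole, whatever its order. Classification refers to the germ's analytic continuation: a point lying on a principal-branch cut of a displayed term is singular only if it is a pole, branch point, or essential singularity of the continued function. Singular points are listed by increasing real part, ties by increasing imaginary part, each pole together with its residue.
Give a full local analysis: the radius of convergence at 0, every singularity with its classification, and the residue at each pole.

Radius of convergence at 0: 1.
At -1: a pole of order 2; residue 3/22.
At 9/4: an algebraic (square-root) branch point.

Denominator factor (k + 1)^2: pole of order 2 at -1, modulus 1.
Branch term (5/17)*sqrt(1 - k/(9/4)): its argument vanishes at k = 9/4, a square-root branch point, modulus 9/4.
The radius of convergence is the smallest modulus among the singular points: 1.
The branch term is analytic at -1 and contributes nothing to the residue; only the rational part matters.
At the order-2 pole -1 set g(k) = (k - (-1))^2*(rational part) = 3*k/22 + 5/4.
Order-2 pole: residue = g'(a); g'(-1) = 3/22, so the residue is 3/22.
List the singular points by increasing real part (a conjugate pair: the negative imaginary part first).


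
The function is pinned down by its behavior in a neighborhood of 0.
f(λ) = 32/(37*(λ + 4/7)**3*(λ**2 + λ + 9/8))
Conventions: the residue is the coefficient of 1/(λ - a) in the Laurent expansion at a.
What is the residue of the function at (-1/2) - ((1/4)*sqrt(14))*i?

The residue is (828556288/1519354125) - ((51530752/1519354125)*sqrt(14))*i.

The factor λ**2 + λ + 9/8 splits as (λ - a)(λ - a') with a = (-1/2) - ((1/4)*sqrt(14))*i, a' = (-1/2) + ((1/4)*sqrt(14))*i. At the order-1 pole a set g(λ) = (λ - a)*f(λ) = [32/(37*(λ + 4/7)**3)] / (λ - a').
Simple pole: residue = g(a) at a = (-1/2) - ((1/4)*sqrt(14))*i, which is (828556288/1519354125) - ((51530752/1519354125)*sqrt(14))*i.


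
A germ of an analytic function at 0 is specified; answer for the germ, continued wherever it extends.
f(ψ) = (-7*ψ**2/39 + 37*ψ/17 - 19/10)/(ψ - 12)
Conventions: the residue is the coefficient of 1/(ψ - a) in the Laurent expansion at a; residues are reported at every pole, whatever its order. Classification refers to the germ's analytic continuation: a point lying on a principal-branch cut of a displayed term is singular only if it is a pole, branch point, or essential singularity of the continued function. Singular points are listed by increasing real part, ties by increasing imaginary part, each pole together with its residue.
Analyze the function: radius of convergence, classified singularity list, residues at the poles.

Radius of convergence at 0: 12.
At 12: a pole of order 1; residue -3599/2210.

Denominator factor (ψ - 12): pole of order 1 at 12, modulus 12.
The radius of convergence is the smallest modulus among the singular points: 12.
At the order-1 pole 12 set g(ψ) = (ψ - (12))*f(ψ) = -7*ψ**2/39 + 37*ψ/17 - 19/10.
Simple pole: residue = g(a) at a = 12, which is -3599/2210.


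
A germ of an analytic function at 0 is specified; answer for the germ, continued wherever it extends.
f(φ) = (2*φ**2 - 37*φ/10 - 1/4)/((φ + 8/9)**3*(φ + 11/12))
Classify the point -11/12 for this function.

The point is a pole of order 1.

The denominator factor φ + 11/12 vanishes at -11/12 and appears to the power 1; the numerator there equals 217/45, nonzero, and no other factor vanishes.
Hence a pole whose order is the multiplicity, 1.


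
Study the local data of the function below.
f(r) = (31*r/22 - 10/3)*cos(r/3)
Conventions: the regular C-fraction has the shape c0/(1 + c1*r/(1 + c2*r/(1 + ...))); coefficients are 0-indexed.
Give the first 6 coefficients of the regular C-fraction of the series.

Taylor coefficients (expand at 0): a_0 = -10/3, a_1 = 31/22, a_2 = 5/27, a_3 = -31/396, a_4 = -5/2916, a_5 = 31/42768.
c0 = a_0 = -10/3. Peel one level at a time: if S = 1 + c*r/S' with S'(0) = 1, then c is the r-coefficient of S and S' = c*r/(S - 1).
S_1 = c0/f = 1 + (93/220)*r + (102041/435600)*r^2 + ...; c1 = 93/220.
S_2 = c1*r/(S_1 - 1) = 1 + (-102041/184140)*r + (102041/1401138)*r^2 + ...; c2 = -102041/184140.
S_3 = c2*r/(S_2 - 1) = 1 + (110/837)*r + (-30250/2755107)*r^2 + ...; c3 = 110/837.
S_4 = c3*r/(S_3 - 1) = 1 + (8525/102041)*r + (-1180218515/41649462724)*r^2 + ...; c4 = 8525/102041.
S_5 = c4*r/(S_4 - 1) = 1 + (7614313/22449020)*r + ...; c5 = 7614313/22449020.

The regular C-fraction coefficients are [-10/3, 93/220, -102041/184140, 110/837, 8525/102041, 7614313/22449020].
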